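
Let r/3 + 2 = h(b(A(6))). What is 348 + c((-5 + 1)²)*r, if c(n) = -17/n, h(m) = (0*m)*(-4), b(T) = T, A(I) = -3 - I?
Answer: 2835/8 ≈ 354.38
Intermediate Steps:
h(m) = 0 (h(m) = 0*(-4) = 0)
r = -6 (r = -6 + 3*0 = -6 + 0 = -6)
348 + c((-5 + 1)²)*r = 348 - 17/(-5 + 1)²*(-6) = 348 - 17/((-4)²)*(-6) = 348 - 17/16*(-6) = 348 + 51/8 = 2835/8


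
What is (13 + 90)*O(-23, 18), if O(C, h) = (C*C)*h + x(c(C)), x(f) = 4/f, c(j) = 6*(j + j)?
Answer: 67672751/69 ≈ 9.8076e+5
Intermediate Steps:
c(j) = 12*j (c(j) = 6*(2*j) = 12*j)
O(C, h) = 1/(3*C) + h*C² (O(C, h) = (C*C)*h + 4/((12*C)) = C²*h + 4*(1/(12*C)) = h*C² + 1/(3*C) = 1/(3*C) + h*C²)
(13 + 90)*O(-23, 18) = (13 + 90)*((⅓ + 18*(-23)³)/(-23)) = 103*(-(⅓ + 18*(-12167))/23) = 103*(-(⅓ - 219006)/23) = 103*(-1/23*(-657017/3)) = 103*(657017/69) = 67672751/69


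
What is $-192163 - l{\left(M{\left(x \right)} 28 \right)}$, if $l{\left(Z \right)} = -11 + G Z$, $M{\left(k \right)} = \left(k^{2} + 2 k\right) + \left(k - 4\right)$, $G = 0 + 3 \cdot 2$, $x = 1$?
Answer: $-192152$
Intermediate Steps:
$G = 6$ ($G = 0 + 6 = 6$)
$M{\left(k \right)} = -4 + k^{2} + 3 k$ ($M{\left(k \right)} = \left(k^{2} + 2 k\right) + \left(-4 + k\right) = -4 + k^{2} + 3 k$)
$l{\left(Z \right)} = -11 + 6 Z$
$-192163 - l{\left(M{\left(x \right)} 28 \right)} = -192163 - \left(-11 + 6 \left(-4 + 1^{2} + 3 \cdot 1\right) 28\right) = -192163 - \left(-11 + 6 \left(-4 + 1 + 3\right) 28\right) = -192163 - \left(-11 + 6 \cdot 0 \cdot 28\right) = -192163 - \left(-11 + 6 \cdot 0\right) = -192163 - \left(-11 + 0\right) = -192163 - -11 = -192163 + 11 = -192152$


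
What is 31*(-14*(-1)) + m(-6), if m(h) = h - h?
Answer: 434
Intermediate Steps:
m(h) = 0
31*(-14*(-1)) + m(-6) = 31*(-14*(-1)) + 0 = 31*14 + 0 = 434 + 0 = 434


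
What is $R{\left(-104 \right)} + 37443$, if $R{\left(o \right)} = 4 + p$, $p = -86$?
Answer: $37361$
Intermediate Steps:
$R{\left(o \right)} = -82$ ($R{\left(o \right)} = 4 - 86 = -82$)
$R{\left(-104 \right)} + 37443 = -82 + 37443 = 37361$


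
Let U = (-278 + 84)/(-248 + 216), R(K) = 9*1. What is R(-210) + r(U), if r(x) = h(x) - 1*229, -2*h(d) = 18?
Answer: -229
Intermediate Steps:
R(K) = 9
h(d) = -9 (h(d) = -½*18 = -9)
U = 97/16 (U = -194/(-32) = -194*(-1/32) = 97/16 ≈ 6.0625)
r(x) = -238 (r(x) = -9 - 1*229 = -9 - 229 = -238)
R(-210) + r(U) = 9 - 238 = -229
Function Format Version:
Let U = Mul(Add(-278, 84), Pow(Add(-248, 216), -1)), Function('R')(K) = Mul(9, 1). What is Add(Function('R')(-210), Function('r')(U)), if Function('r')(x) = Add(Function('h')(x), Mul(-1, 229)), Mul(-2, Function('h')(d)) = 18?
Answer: -229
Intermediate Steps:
Function('R')(K) = 9
Function('h')(d) = -9 (Function('h')(d) = Mul(Rational(-1, 2), 18) = -9)
U = Rational(97, 16) (U = Mul(-194, Pow(-32, -1)) = Mul(-194, Rational(-1, 32)) = Rational(97, 16) ≈ 6.0625)
Function('r')(x) = -238 (Function('r')(x) = Add(-9, Mul(-1, 229)) = Add(-9, -229) = -238)
Add(Function('R')(-210), Function('r')(U)) = Add(9, -238) = -229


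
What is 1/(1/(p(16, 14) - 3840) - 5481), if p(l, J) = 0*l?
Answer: -3840/21047041 ≈ -0.00018245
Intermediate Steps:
p(l, J) = 0
1/(1/(p(16, 14) - 3840) - 5481) = 1/(1/(0 - 3840) - 5481) = 1/(1/(-3840) - 5481) = 1/(-1/3840 - 5481) = 1/(-21047041/3840) = -3840/21047041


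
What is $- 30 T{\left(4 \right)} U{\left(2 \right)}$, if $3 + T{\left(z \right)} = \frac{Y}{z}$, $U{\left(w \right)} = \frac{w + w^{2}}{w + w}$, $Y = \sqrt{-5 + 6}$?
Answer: $\frac{495}{4} \approx 123.75$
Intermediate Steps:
$Y = 1$ ($Y = \sqrt{1} = 1$)
$U{\left(w \right)} = \frac{w + w^{2}}{2 w}$
$T{\left(z \right)} = -3 + \frac{1}{z}$ ($T{\left(z \right)} = -3 + 1 \frac{1}{z} = -3 + \frac{1}{z}$)
$- 30 T{\left(4 \right)} U{\left(2 \right)} = - 30 \left(-3 + \frac{1}{4}\right) \left(\frac{1}{2} + \frac{1}{2} \cdot 2\right) = - 30 \left(-3 + \frac{1}{4}\right) \left(\frac{1}{2} + 1\right) = \left(-30\right) \left(- \frac{11}{4}\right) \frac{3}{2} = \frac{165}{2} \cdot \frac{3}{2} = \frac{495}{4}$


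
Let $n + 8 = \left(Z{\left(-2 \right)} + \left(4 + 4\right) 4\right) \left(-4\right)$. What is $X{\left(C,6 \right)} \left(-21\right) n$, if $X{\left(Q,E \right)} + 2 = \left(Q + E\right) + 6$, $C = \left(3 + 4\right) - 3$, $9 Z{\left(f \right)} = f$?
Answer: $\frac{119168}{3} \approx 39723.0$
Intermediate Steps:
$Z{\left(f \right)} = \frac{f}{9}$
$C = 4$ ($C = 7 - 3 = 4$)
$n = - \frac{1216}{9}$ ($n = -8 + \left(\frac{1}{9} \left(-2\right) + \left(4 + 4\right) 4\right) \left(-4\right) = -8 + \left(- \frac{2}{9} + 8 \cdot 4\right) \left(-4\right) = -8 + \left(- \frac{2}{9} + 32\right) \left(-4\right) = -8 + \frac{286}{9} \left(-4\right) = -8 - \frac{1144}{9} = - \frac{1216}{9} \approx -135.11$)
$X{\left(Q,E \right)} = 4 + E + Q$ ($X{\left(Q,E \right)} = -2 + \left(\left(Q + E\right) + 6\right) = -2 + \left(\left(E + Q\right) + 6\right) = -2 + \left(6 + E + Q\right) = 4 + E + Q$)
$X{\left(C,6 \right)} \left(-21\right) n = \left(4 + 6 + 4\right) \left(-21\right) \left(- \frac{1216}{9}\right) = 14 \left(-21\right) \left(- \frac{1216}{9}\right) = \left(-294\right) \left(- \frac{1216}{9}\right) = \frac{119168}{3}$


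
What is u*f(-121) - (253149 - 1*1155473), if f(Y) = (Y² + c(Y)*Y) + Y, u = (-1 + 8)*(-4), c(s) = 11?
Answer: 533032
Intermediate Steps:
u = -28 (u = 7*(-4) = -28)
f(Y) = Y² + 12*Y (f(Y) = (Y² + 11*Y) + Y = Y² + 12*Y)
u*f(-121) - (253149 - 1*1155473) = -(-3388)*(12 - 121) - (253149 - 1*1155473) = -(-3388)*(-109) - (253149 - 1155473) = -28*13189 - 1*(-902324) = -369292 + 902324 = 533032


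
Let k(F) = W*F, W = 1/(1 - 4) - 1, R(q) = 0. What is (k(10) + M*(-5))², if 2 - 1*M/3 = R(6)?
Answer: 16900/9 ≈ 1877.8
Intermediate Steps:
M = 6 (M = 6 - 3*0 = 6 + 0 = 6)
W = -4/3 (W = 1/(-3) - 1 = -⅓ - 1 = -4/3 ≈ -1.3333)
k(F) = -4*F/3
(k(10) + M*(-5))² = (-4/3*10 + 6*(-5))² = (-40/3 - 30)² = (-130/3)² = 16900/9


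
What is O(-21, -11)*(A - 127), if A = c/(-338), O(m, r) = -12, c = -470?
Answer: 254736/169 ≈ 1507.3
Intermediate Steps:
A = 235/169 (A = -470/(-338) = -470*(-1/338) = 235/169 ≈ 1.3905)
O(-21, -11)*(A - 127) = -12*(235/169 - 127) = -12*(-21228/169) = 254736/169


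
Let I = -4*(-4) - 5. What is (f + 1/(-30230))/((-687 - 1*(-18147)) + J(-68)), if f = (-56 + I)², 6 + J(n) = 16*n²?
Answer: 61215749/2764170740 ≈ 0.022146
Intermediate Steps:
I = 11 (I = 16 - 5 = 11)
J(n) = -6 + 16*n²
f = 2025 (f = (-56 + 11)² = (-45)² = 2025)
(f + 1/(-30230))/((-687 - 1*(-18147)) + J(-68)) = (2025 + 1/(-30230))/((-687 - 1*(-18147)) + (-6 + 16*(-68)²)) = (2025 - 1/30230)/((-687 + 18147) + (-6 + 16*4624)) = 61215749/(30230*(17460 + (-6 + 73984))) = 61215749/(30230*(17460 + 73978)) = (61215749/30230)/91438 = (61215749/30230)*(1/91438) = 61215749/2764170740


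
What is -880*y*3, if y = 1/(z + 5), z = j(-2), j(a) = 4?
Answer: -880/3 ≈ -293.33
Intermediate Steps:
z = 4
y = 1/9 (y = 1/(4 + 5) = 1/9 ≈ 0.11111)
-880*y*3 = -880*3/9 = -880*1/3 = -880/3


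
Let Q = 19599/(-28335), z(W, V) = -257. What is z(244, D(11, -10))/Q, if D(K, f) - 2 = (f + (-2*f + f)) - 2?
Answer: 2427365/6533 ≈ 371.55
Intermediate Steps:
D(K, f) = 0 (D(K, f) = 2 + ((f + (-2*f + f)) - 2) = 2 + ((f - f) - 2) = 2 + (0 - 2) = 2 - 2 = 0)
Q = -6533/9445 (Q = 19599*(-1/28335) = -6533/9445 ≈ -0.69169)
z(244, D(11, -10))/Q = -257/(-6533/9445) = -257*(-9445/6533) = 2427365/6533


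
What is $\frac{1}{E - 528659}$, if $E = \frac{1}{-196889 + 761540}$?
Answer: $- \frac{564651}{298507833008} \approx -1.8916 \cdot 10^{-6}$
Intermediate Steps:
$E = \frac{1}{564651} \approx 1.771 \cdot 10^{-6}$
$\frac{1}{E - 528659} = \frac{1}{\frac{1}{564651} - 528659} = \frac{1}{- \frac{298507833008}{564651}} = - \frac{564651}{298507833008}$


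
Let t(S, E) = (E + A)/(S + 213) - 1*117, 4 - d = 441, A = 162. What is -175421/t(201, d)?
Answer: 72624294/48713 ≈ 1490.9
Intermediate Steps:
d = -437 (d = 4 - 1*441 = 4 - 441 = -437)
t(S, E) = -117 + (162 + E)/(213 + S) (t(S, E) = (E + 162)/(S + 213) - 1*117 = (162 + E)/(213 + S) - 117 = -117 + (162 + E)/(213 + S))
-175421/t(201, d) = -175421*(213 + 201)/(-24759 - 437 - 117*201) = -175421*414/(-24759 - 437 - 23517) = -175421/((1/414)*(-48713)) = -175421/(-48713/414) = -175421*(-414/48713) = 72624294/48713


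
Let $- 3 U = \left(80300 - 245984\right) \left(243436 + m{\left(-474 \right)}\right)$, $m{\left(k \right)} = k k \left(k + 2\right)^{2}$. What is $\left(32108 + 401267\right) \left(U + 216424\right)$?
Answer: $1198025228383559741000$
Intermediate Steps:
$m{\left(k \right)} = k^{2} \left(2 + k\right)^{2}$
$U = 2764407795303760$ ($U = - \frac{\left(80300 - 245984\right) \left(243436 + \left(-474\right)^{2} \left(2 - 474\right)^{2}\right)}{3} = - \frac{\left(-165684\right) \left(243436 + 224676 \left(-472\right)^{2}\right)}{3} = - \frac{\left(-165684\right) \left(243436 + 224676 \cdot 222784\right)}{3} = - \frac{\left(-165684\right) \left(243436 + 50054217984\right)}{3} = - \frac{\left(-165684\right) 50054461420}{3} = \left(- \frac{1}{3}\right) \left(-8293223385911280\right) = 2764407795303760$)
$\left(32108 + 401267\right) \left(U + 216424\right) = \left(32108 + 401267\right) \left(2764407795303760 + 216424\right) = 433375 \cdot 2764407795520184 = 1198025228383559741000$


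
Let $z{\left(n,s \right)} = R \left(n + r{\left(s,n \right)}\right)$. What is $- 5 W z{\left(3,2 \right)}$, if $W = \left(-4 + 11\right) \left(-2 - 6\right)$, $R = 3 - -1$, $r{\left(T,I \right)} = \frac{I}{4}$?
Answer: $4200$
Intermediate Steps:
$r{\left(T,I \right)} = \frac{I}{4}$ ($r{\left(T,I \right)} = I \frac{1}{4} = \frac{I}{4}$)
$R = 4$ ($R = 3 + 1 = 4$)
$z{\left(n,s \right)} = 5 n$ ($z{\left(n,s \right)} = 4 \left(n + \frac{n}{4}\right) = 4 \frac{5 n}{4} = 5 n$)
$W = -56$ ($W = 7 \left(-8\right) = -56$)
$- 5 W z{\left(3,2 \right)} = \left(-5\right) \left(-56\right) 5 \cdot 3 = 280 \cdot 15 = 4200$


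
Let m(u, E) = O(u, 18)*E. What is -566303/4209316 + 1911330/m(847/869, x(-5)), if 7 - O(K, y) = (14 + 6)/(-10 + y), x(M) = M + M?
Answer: -178787054087/4209316 ≈ -42474.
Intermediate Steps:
x(M) = 2*M
O(K, y) = 7 - 20/(-10 + y) (O(K, y) = 7 - (14 + 6)/(-10 + y) = 7 - 20/(-10 + y))
m(u, E) = 9*E/2 (m(u, E) = ((-90 + 7*18)/(-10 + 18))*E = ((-90 + 126)/8)*E = ((1/8)*36)*E = 9*E/2)
-566303/4209316 + 1911330/m(847/869, x(-5)) = -566303/4209316 + 1911330/((9*(2*(-5))/2)) = -566303*1/4209316 + 1911330/(((9/2)*(-10))) = -566303/4209316 + 1911330/(-45) = -566303/4209316 + 1911330*(-1/45) = -566303/4209316 - 42474 = -178787054087/4209316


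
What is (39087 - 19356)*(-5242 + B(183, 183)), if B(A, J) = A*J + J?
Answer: 560952330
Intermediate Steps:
B(A, J) = J + A*J
(39087 - 19356)*(-5242 + B(183, 183)) = (39087 - 19356)*(-5242 + 183*(1 + 183)) = 19731*(-5242 + 183*184) = 19731*(-5242 + 33672) = 19731*28430 = 560952330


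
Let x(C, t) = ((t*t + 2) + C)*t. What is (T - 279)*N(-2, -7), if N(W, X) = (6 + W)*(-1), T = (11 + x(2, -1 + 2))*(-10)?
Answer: 1756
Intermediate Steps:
x(C, t) = t*(2 + C + t**2) (x(C, t) = ((t**2 + 2) + C)*t = ((2 + t**2) + C)*t = (2 + C + t**2)*t = t*(2 + C + t**2))
T = -160 (T = (11 + (-1 + 2)*(2 + 2 + (-1 + 2)**2))*(-10) = (11 + 1*(2 + 2 + 1**2))*(-10) = (11 + 1*(2 + 2 + 1))*(-10) = (11 + 1*5)*(-10) = (11 + 5)*(-10) = 16*(-10) = -160)
N(W, X) = -6 - W
(T - 279)*N(-2, -7) = (-160 - 279)*(-6 - 1*(-2)) = -439*(-6 + 2) = -439*(-4) = 1756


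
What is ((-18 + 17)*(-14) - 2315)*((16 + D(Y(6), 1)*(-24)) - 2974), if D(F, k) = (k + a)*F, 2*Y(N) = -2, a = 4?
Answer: 6530238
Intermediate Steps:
Y(N) = -1 (Y(N) = (1/2)*(-2) = -1)
D(F, k) = F*(4 + k) (D(F, k) = (k + 4)*F = (4 + k)*F = F*(4 + k))
((-18 + 17)*(-14) - 2315)*((16 + D(Y(6), 1)*(-24)) - 2974) = ((-18 + 17)*(-14) - 2315)*((16 - (4 + 1)*(-24)) - 2974) = (-1*(-14) - 2315)*((16 - 1*5*(-24)) - 2974) = (14 - 2315)*((16 - 5*(-24)) - 2974) = -2301*((16 + 120) - 2974) = -2301*(136 - 2974) = -2301*(-2838) = 6530238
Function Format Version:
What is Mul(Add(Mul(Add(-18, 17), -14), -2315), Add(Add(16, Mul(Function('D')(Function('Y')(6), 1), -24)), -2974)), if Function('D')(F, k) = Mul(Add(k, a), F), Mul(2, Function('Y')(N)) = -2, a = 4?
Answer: 6530238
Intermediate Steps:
Function('Y')(N) = -1 (Function('Y')(N) = Mul(Rational(1, 2), -2) = -1)
Function('D')(F, k) = Mul(F, Add(4, k)) (Function('D')(F, k) = Mul(Add(k, 4), F) = Mul(Add(4, k), F) = Mul(F, Add(4, k)))
Mul(Add(Mul(Add(-18, 17), -14), -2315), Add(Add(16, Mul(Function('D')(Function('Y')(6), 1), -24)), -2974)) = Mul(Add(Mul(Add(-18, 17), -14), -2315), Add(Add(16, Mul(Mul(-1, Add(4, 1)), -24)), -2974)) = Mul(Add(Mul(-1, -14), -2315), Add(Add(16, Mul(Mul(-1, 5), -24)), -2974)) = Mul(Add(14, -2315), Add(Add(16, Mul(-5, -24)), -2974)) = Mul(-2301, Add(Add(16, 120), -2974)) = Mul(-2301, Add(136, -2974)) = Mul(-2301, -2838) = 6530238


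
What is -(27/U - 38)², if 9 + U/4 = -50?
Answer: -80910025/55696 ≈ -1452.7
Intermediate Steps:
U = -236 (U = -36 + 4*(-50) = -36 - 200 = -236)
-(27/U - 38)² = -(27/(-236) - 38)² = -(27*(-1/236) - 38)² = -(-27/236 - 38)² = -(-8995/236)² = -1*80910025/55696 = -80910025/55696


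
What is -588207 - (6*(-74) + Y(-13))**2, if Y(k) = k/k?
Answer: -784456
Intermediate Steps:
Y(k) = 1
-588207 - (6*(-74) + Y(-13))**2 = -588207 - (6*(-74) + 1)**2 = -588207 - (-444 + 1)**2 = -588207 - 1*(-443)**2 = -588207 - 1*196249 = -588207 - 196249 = -784456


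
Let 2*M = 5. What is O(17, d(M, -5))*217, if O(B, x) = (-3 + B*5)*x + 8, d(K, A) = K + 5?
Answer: 135191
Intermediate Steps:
M = 5/2 (M = (½)*5 = 5/2 ≈ 2.5000)
d(K, A) = 5 + K
O(B, x) = 8 + x*(-3 + 5*B) (O(B, x) = (-3 + 5*B)*x + 8 = x*(-3 + 5*B) + 8 = 8 + x*(-3 + 5*B))
O(17, d(M, -5))*217 = (8 - 3*(5 + 5/2) + 5*17*(5 + 5/2))*217 = (8 - 3*15/2 + 5*17*(15/2))*217 = (8 - 45/2 + 1275/2)*217 = 623*217 = 135191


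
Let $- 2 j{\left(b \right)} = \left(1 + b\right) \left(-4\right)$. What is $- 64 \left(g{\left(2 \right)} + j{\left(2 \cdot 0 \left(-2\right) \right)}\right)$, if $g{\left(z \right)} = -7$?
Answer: $320$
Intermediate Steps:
$j{\left(b \right)} = 2 + 2 b$ ($j{\left(b \right)} = - \frac{\left(1 + b\right) \left(-4\right)}{2} = - \frac{-4 - 4 b}{2} = 2 + 2 b$)
$- 64 \left(g{\left(2 \right)} + j{\left(2 \cdot 0 \left(-2\right) \right)}\right) = - 64 \left(-7 + \left(2 + 2 \cdot 2 \cdot 0 \left(-2\right)\right)\right) = - 64 \left(-7 + \left(2 + 2 \cdot 0 \left(-2\right)\right)\right) = - 64 \left(-7 + \left(2 + 2 \cdot 0\right)\right) = - 64 \left(-7 + \left(2 + 0\right)\right) = - 64 \left(-7 + 2\right) = \left(-64\right) \left(-5\right) = 320$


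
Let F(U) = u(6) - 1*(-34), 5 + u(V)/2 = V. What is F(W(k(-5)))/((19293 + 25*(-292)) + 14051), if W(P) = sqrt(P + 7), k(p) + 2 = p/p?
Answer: 9/6511 ≈ 0.0013823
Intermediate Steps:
u(V) = -10 + 2*V
k(p) = -1 (k(p) = -2 + p/p = -2 + 1 = -1)
W(P) = sqrt(7 + P)
F(U) = 36 (F(U) = (-10 + 2*6) - 1*(-34) = (-10 + 12) + 34 = 2 + 34 = 36)
F(W(k(-5)))/((19293 + 25*(-292)) + 14051) = 36/((19293 + 25*(-292)) + 14051) = 36/((19293 - 7300) + 14051) = 36/(11993 + 14051) = 36/26044 = 36*(1/26044) = 9/6511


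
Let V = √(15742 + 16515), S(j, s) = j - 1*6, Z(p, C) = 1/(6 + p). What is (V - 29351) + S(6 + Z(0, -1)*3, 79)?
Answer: -58701/2 + √32257 ≈ -29171.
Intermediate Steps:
S(j, s) = -6 + j (S(j, s) = j - 6 = -6 + j)
V = √32257 ≈ 179.60
(V - 29351) + S(6 + Z(0, -1)*3, 79) = (√32257 - 29351) + (-6 + (6 + 3/(6 + 0))) = (-29351 + √32257) + (-6 + (6 + 3/6)) = (-29351 + √32257) + (-6 + (6 + (⅙)*3)) = (-29351 + √32257) + (-6 + (6 + ½)) = (-29351 + √32257) + (-6 + 13/2) = (-29351 + √32257) + ½ = -58701/2 + √32257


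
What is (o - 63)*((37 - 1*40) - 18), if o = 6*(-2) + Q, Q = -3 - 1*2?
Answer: 1680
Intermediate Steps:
Q = -5 (Q = -3 - 2 = -5)
o = -17 (o = 6*(-2) - 5 = -12 - 5 = -17)
(o - 63)*((37 - 1*40) - 18) = (-17 - 63)*((37 - 1*40) - 18) = -80*((37 - 40) - 18) = -80*(-3 - 18) = -80*(-21) = 1680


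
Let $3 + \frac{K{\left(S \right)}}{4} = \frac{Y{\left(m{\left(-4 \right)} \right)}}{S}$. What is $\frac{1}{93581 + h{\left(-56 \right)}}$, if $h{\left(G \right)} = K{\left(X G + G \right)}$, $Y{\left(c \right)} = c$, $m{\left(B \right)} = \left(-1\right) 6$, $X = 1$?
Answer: $\frac{14}{1309969} \approx 1.0687 \cdot 10^{-5}$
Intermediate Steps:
$m{\left(B \right)} = -6$
$K{\left(S \right)} = -12 - \frac{24}{S}$ ($K{\left(S \right)} = -12 + 4 \left(- \frac{6}{S}\right) = -12 - \frac{24}{S}$)
$h{\left(G \right)} = -12 - \frac{12}{G}$ ($h{\left(G \right)} = -12 - \frac{24}{1 G + G} = -12 - \frac{24}{G + G} = -12 - \frac{24}{2 G} = -12 - 24 \frac{1}{2 G} = -12 - \frac{12}{G}$)
$\frac{1}{93581 + h{\left(-56 \right)}} = \frac{1}{93581 - \left(12 + \frac{12}{-56}\right)} = \frac{1}{93581 - \frac{165}{14}} = \frac{1}{\frac{1309969}{14}} = \frac{14}{1309969}$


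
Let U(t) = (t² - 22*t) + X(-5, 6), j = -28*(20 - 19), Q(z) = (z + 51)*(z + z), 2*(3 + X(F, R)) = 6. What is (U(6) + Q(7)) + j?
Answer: 688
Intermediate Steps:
X(F, R) = 0 (X(F, R) = -3 + (½)*6 = -3 + 3 = 0)
Q(z) = 2*z*(51 + z) (Q(z) = (51 + z)*(2*z) = 2*z*(51 + z))
j = -28 (j = -28*1 = -28)
U(t) = t² - 22*t (U(t) = (t² - 22*t) + 0 = t² - 22*t)
(U(6) + Q(7)) + j = (6*(-22 + 6) + 2*7*(51 + 7)) - 28 = (6*(-16) + 2*7*58) - 28 = (-96 + 812) - 28 = 716 - 28 = 688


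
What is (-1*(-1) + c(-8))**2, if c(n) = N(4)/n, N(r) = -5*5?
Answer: 1089/64 ≈ 17.016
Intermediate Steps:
N(r) = -25
c(n) = -25/n
(-1*(-1) + c(-8))**2 = (-1*(-1) - 25/(-8))**2 = (1 - 25*(-1/8))**2 = (1 + 25/8)**2 = (33/8)**2 = 1089/64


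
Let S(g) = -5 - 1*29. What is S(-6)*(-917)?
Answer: 31178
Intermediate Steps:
S(g) = -34 (S(g) = -5 - 29 = -34)
S(-6)*(-917) = -34*(-917) = 31178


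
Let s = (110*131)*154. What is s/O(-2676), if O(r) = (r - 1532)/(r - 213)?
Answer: 1602773865/1052 ≈ 1.5236e+6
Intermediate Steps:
O(r) = (-1532 + r)/(-213 + r)
s = 2219140 (s = 14410*154 = 2219140)
s/O(-2676) = 2219140/(((-1532 - 2676)/(-213 - 2676))) = 2219140/((-4208/(-2889))) = 2219140/((-1/2889*(-4208))) = 2219140/(4208/2889) = 2219140*(2889/4208) = 1602773865/1052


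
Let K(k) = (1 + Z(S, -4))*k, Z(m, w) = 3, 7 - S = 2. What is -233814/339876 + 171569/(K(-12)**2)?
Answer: 534939611/7250688 ≈ 73.778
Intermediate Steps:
S = 5 (S = 7 - 1*2 = 7 - 2 = 5)
K(k) = 4*k (K(k) = (1 + 3)*k = 4*k)
-233814/339876 + 171569/(K(-12)**2) = -233814/339876 + 171569/((4*(-12))**2) = -233814*1/339876 + 171569/((-48)**2) = -38969/56646 + 171569/2304 = 534939611/7250688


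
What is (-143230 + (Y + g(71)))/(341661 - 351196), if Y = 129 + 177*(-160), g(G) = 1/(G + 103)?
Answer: 29827253/1659090 ≈ 17.978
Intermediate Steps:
g(G) = 1/(103 + G)
Y = -28191 (Y = 129 - 28320 = -28191)
(-143230 + (Y + g(71)))/(341661 - 351196) = (-143230 + (-28191 + 1/(103 + 71)))/(341661 - 351196) = (-143230 + (-28191 + 1/174))/(-9535) = (-143230 + (-28191 + 1/174))*(-1/9535) = (-143230 - 4905233/174)*(-1/9535) = -29827253/174*(-1/9535) = 29827253/1659090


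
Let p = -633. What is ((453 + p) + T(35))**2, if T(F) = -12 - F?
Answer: 51529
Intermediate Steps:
((453 + p) + T(35))**2 = ((453 - 633) + (-12 - 1*35))**2 = (-180 + (-12 - 35))**2 = (-180 - 47)**2 = (-227)**2 = 51529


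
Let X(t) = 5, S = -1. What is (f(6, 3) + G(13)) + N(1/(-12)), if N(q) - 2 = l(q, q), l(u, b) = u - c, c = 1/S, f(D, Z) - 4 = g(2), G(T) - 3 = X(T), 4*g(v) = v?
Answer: 185/12 ≈ 15.417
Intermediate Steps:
g(v) = v/4
G(T) = 8 (G(T) = 3 + 5 = 8)
f(D, Z) = 9/2 (f(D, Z) = 4 + (¼)*2 = 4 + ½ = 9/2)
c = -1 (c = 1/(-1) = -1)
l(u, b) = 1 + u (l(u, b) = u - 1*(-1) = u + 1 = 1 + u)
N(q) = 3 + q (N(q) = 2 + (1 + q) = 3 + q)
(f(6, 3) + G(13)) + N(1/(-12)) = (9/2 + 8) + (3 + 1/(-12)) = 25/2 + (3 - 1/12) = 25/2 + 35/12 = 185/12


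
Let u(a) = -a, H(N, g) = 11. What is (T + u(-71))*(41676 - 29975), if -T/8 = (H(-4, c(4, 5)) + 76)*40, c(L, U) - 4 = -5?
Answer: -324925069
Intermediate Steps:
c(L, U) = -1 (c(L, U) = 4 - 5 = -1)
T = -27840 (T = -8*(11 + 76)*40 = -696*40 = -8*3480 = -27840)
(T + u(-71))*(41676 - 29975) = (-27840 - 1*(-71))*(41676 - 29975) = (-27840 + 71)*11701 = -27769*11701 = -324925069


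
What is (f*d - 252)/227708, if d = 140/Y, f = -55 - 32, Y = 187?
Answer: -14826/10645349 ≈ -0.0013927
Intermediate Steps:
f = -87
d = 140/187 ≈ 0.74866
(f*d - 252)/227708 = (-87*140/187 - 252)/227708 = (-12180/187 - 252)*(1/227708) = -59304/187*1/227708 = -14826/10645349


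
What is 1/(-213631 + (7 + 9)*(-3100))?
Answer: -1/263231 ≈ -3.7989e-6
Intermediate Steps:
1/(-213631 + (7 + 9)*(-3100)) = 1/(-213631 + 16*(-3100)) = 1/(-213631 - 49600) = 1/(-263231) = -1/263231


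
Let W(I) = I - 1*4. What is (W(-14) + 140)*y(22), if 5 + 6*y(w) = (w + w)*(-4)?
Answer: -11041/3 ≈ -3680.3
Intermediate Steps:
y(w) = -5/6 - 4*w/3 (y(w) = -5/6 + ((w + w)*(-4))/6 = -5/6 + ((2*w)*(-4))/6 = -5/6 + (-8*w)/6 = -5/6 - 4*w/3)
W(I) = -4 + I (W(I) = I - 4 = -4 + I)
(W(-14) + 140)*y(22) = ((-4 - 14) + 140)*(-5/6 - 4/3*22) = (-18 + 140)*(-5/6 - 88/3) = 122*(-181/6) = -11041/3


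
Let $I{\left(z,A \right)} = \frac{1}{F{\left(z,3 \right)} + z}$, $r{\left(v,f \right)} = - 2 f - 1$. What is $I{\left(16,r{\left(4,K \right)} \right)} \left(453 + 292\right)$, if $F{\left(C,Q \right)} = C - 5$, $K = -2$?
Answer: $\frac{745}{27} \approx 27.593$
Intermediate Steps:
$F{\left(C,Q \right)} = -5 + C$
$r{\left(v,f \right)} = -1 - 2 f$
$I{\left(z,A \right)} = \frac{1}{-5 + 2 z}$ ($I{\left(z,A \right)} = \frac{1}{\left(-5 + z\right) + z} = \frac{1}{-5 + 2 z}$)
$I{\left(16,r{\left(4,K \right)} \right)} \left(453 + 292\right) = \frac{453 + 292}{-5 + 2 \cdot 16} = \frac{1}{-5 + 32} \cdot 745 = \frac{1}{27} \cdot 745 = \frac{745}{27}$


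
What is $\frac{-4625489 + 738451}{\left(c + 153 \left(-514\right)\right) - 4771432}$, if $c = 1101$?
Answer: $\frac{3887038}{4848973} \approx 0.80162$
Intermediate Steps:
$\frac{-4625489 + 738451}{\left(c + 153 \left(-514\right)\right) - 4771432} = \frac{-4625489 + 738451}{\left(1101 + 153 \left(-514\right)\right) - 4771432} = - \frac{3887038}{\left(1101 - 78642\right) - 4771432} = - \frac{3887038}{-77541 - 4771432} = - \frac{3887038}{-4848973} = \left(-3887038\right) \left(- \frac{1}{4848973}\right) = \frac{3887038}{4848973}$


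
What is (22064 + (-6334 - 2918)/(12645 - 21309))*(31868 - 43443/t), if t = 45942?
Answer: 7774510054847509/11056708 ≈ 7.0315e+8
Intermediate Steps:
(22064 + (-6334 - 2918)/(12645 - 21309))*(31868 - 43443/t) = (22064 + (-6334 - 2918)/(12645 - 21309))*(31868 - 43443/45942) = (22064 - 9252/(-8664))*(31868 - 43443*1/45942) = (22064 - 9252*(-1/8664))*(31868 - 14481/15314) = (22064 + 771/722)*(488012071/15314) = (15930979/722)*(488012071/15314) = 7774510054847509/11056708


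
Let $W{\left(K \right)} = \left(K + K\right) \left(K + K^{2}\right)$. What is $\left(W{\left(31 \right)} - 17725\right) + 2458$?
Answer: $46237$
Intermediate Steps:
$W{\left(K \right)} = 2 K \left(K + K^{2}\right)$
$\left(W{\left(31 \right)} - 17725\right) + 2458 = \left(2 \cdot 31^{2} \left(1 + 31\right) - 17725\right) + 2458 = \left(2 \cdot 961 \cdot 32 - 17725\right) + 2458 = \left(61504 - 17725\right) + 2458 = 43779 + 2458 = 46237$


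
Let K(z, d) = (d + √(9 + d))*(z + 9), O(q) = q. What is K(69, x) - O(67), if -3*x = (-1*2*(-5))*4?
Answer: -1107 + 26*I*√39 ≈ -1107.0 + 162.37*I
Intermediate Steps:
x = -40/3 (x = --1*2*(-5)*4/3 = -(-2*(-5))*4/3 = -10*4/3 = -⅓*40 = -40/3 ≈ -13.333)
K(z, d) = (9 + z)*(d + √(9 + d)) (K(z, d) = (d + √(9 + d))*(9 + z) = (9 + z)*(d + √(9 + d)))
K(69, x) - O(67) = (9*(-40/3) + 9*√(9 - 40/3) - 40/3*69 + 69*√(9 - 40/3)) - 1*67 = (-120 + 9*√(-13/3) - 920 + 69*√(-13/3)) - 67 = (-120 + 9*(I*√39/3) - 920 + 69*(I*√39/3)) - 67 = (-120 + 3*I*√39 - 920 + 23*I*√39) - 67 = (-1040 + 26*I*√39) - 67 = -1107 + 26*I*√39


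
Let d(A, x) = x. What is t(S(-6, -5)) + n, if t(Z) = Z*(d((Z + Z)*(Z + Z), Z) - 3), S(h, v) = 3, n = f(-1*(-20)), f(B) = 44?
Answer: 44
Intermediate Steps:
n = 44
t(Z) = Z*(-3 + Z) (t(Z) = Z*(Z - 3) = Z*(-3 + Z))
t(S(-6, -5)) + n = 3*(-3 + 3) + 44 = 3*0 + 44 = 0 + 44 = 44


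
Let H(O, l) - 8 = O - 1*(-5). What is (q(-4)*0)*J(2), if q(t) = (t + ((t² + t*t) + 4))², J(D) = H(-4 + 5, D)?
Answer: 0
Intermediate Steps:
H(O, l) = 13 + O (H(O, l) = 8 + (O - 1*(-5)) = 8 + (O + 5) = 8 + (5 + O) = 13 + O)
J(D) = 14 (J(D) = 13 + (-4 + 5) = 13 + 1 = 14)
q(t) = (4 + t + 2*t²)² (q(t) = (t + ((t² + t²) + 4))² = (t + (2*t² + 4))² = (t + (4 + 2*t²))² = (4 + t + 2*t²)²)
(q(-4)*0)*J(2) = ((4 - 4 + 2*(-4)²)²*0)*14 = ((4 - 4 + 2*16)²*0)*14 = ((4 - 4 + 32)²*0)*14 = (32²*0)*14 = (1024*0)*14 = 0*14 = 0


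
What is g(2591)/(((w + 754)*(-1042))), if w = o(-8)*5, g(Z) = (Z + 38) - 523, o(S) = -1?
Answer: -1053/390229 ≈ -0.0026984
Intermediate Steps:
g(Z) = -485 + Z (g(Z) = (38 + Z) - 523 = -485 + Z)
w = -5 (w = -1*5 = -5)
g(2591)/(((w + 754)*(-1042))) = (-485 + 2591)/(((-5 + 754)*(-1042))) = 2106/((749*(-1042))) = 2106/(-780458) = 2106*(-1/780458) = -1053/390229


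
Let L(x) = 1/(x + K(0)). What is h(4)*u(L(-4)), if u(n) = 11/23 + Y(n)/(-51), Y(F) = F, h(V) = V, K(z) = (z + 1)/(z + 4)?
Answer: 34028/17595 ≈ 1.9340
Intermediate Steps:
K(z) = (1 + z)/(4 + z)
L(x) = 1/(¼ + x) (L(x) = 1/(x + (1 + 0)/(4 + 0)) = 1/(x + 1/4) = 1/(x + (¼)*1) = 1/(x + ¼) = 1/(¼ + x))
u(n) = 11/23 - n/51 (u(n) = 11/23 + n/(-51) = 11*(1/23) + n*(-1/51) = 11/23 - n/51)
h(4)*u(L(-4)) = 4*(11/23 - 4/(51*(1 + 4*(-4)))) = 4*(11/23 - 4/(51*(1 - 16))) = 4*(11/23 - 4/(51*(-15))) = 4*(11/23 - 4*(-1)/(51*15)) = 4*(11/23 - 1/51*(-4/15)) = 4*(11/23 + 4/765) = 4*(8507/17595) = 34028/17595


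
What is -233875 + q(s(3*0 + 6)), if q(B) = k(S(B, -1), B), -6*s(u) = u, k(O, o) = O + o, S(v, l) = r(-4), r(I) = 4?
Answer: -233872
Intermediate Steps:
S(v, l) = 4
s(u) = -u/6
q(B) = 4 + B
-233875 + q(s(3*0 + 6)) = -233875 + (4 - (3*0 + 6)/6) = -233875 + (4 - (0 + 6)/6) = -233875 + (4 - ⅙*6) = -233875 + (4 - 1) = -233875 + 3 = -233872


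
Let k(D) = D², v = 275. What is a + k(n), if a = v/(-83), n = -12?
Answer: 11677/83 ≈ 140.69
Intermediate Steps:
a = -275/83 (a = 275/(-83) = 275*(-1/83) = -275/83 ≈ -3.3133)
a + k(n) = -275/83 + (-12)² = -275/83 + 144 = 11677/83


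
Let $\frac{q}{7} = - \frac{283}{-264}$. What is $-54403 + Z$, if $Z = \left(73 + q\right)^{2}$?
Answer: $- \frac{3339981479}{69696} \approx -47922.0$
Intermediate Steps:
$q = \frac{1981}{264}$ ($q = 7 \left(- \frac{283}{-264}\right) = 7 \left(\left(-283\right) \left(- \frac{1}{264}\right)\right) = 7 \cdot \frac{283}{264} = \frac{1981}{264} \approx 7.5038$)
$Z = \frac{451690009}{69696}$ ($Z = \left(73 + \frac{1981}{264}\right)^{2} = \left(\frac{21253}{264}\right)^{2} = \frac{451690009}{69696} \approx 6480.9$)
$-54403 + Z = -54403 + \frac{451690009}{69696} = - \frac{3339981479}{69696}$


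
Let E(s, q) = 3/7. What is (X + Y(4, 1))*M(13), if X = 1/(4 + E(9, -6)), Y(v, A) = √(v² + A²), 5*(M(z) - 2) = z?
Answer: 161/155 + 23*√17/5 ≈ 20.005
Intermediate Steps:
M(z) = 2 + z/5
E(s, q) = 3/7 (E(s, q) = 3*(⅐) = 3/7)
Y(v, A) = √(A² + v²)
X = 7/31 (X = 1/(4 + 3/7) = 1/(31/7) = 7/31 ≈ 0.22581)
(X + Y(4, 1))*M(13) = (7/31 + √(1² + 4²))*(2 + (⅕)*13) = (7/31 + √(1 + 16))*(2 + 13/5) = (7/31 + √17)*(23/5) = 161/155 + 23*√17/5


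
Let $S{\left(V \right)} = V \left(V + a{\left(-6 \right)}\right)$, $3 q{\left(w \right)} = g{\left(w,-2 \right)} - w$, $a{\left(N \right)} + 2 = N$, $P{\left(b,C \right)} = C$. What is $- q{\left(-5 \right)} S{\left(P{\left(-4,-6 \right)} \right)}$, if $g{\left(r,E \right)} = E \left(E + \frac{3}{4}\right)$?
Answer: $-210$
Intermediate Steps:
$g{\left(r,E \right)} = E \left(\frac{3}{4} + E\right)$ ($g{\left(r,E \right)} = E \left(E + 3 \cdot \frac{1}{4}\right) = E \left(E + \frac{3}{4}\right) = E \left(\frac{3}{4} + E\right)$)
$a{\left(N \right)} = -2 + N$
$q{\left(w \right)} = \frac{5}{6} - \frac{w}{3}$ ($q{\left(w \right)} = \frac{\frac{1}{4} \left(-2\right) \left(3 + 4 \left(-2\right)\right) - w}{3} = \frac{\frac{1}{4} \left(-2\right) \left(3 - 8\right) - w}{3} = \frac{\frac{1}{4} \left(-2\right) \left(-5\right) - w}{3} = \frac{\frac{5}{2} - w}{3} = \frac{5}{6} - \frac{w}{3}$)
$S{\left(V \right)} = V \left(-8 + V\right)$ ($S{\left(V \right)} = V \left(V - 8\right) = V \left(-8 + V\right)$)
$- q{\left(-5 \right)} S{\left(P{\left(-4,-6 \right)} \right)} = - (\frac{5}{6} - - \frac{5}{3}) \left(- 6 \left(-8 - 6\right)\right) = - (\frac{5}{6} + \frac{5}{3}) \left(\left(-6\right) \left(-14\right)\right) = \left(-1\right) \frac{5}{2} \cdot 84 = \left(- \frac{5}{2}\right) 84 = -210$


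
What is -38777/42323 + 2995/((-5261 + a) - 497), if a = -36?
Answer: -351431323/245219462 ≈ -1.4331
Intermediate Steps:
-38777/42323 + 2995/((-5261 + a) - 497) = -38777/42323 + 2995/((-5261 - 36) - 497) = -38777*1/42323 + 2995/(-5297 - 497) = -38777/42323 + 2995/(-5794) = -38777/42323 + 2995*(-1/5794) = -38777/42323 - 2995/5794 = -351431323/245219462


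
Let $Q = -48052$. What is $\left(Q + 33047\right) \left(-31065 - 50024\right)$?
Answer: $1216740445$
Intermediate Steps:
$\left(Q + 33047\right) \left(-31065 - 50024\right) = \left(-48052 + 33047\right) \left(-31065 - 50024\right) = \left(-15005\right) \left(-81089\right) = 1216740445$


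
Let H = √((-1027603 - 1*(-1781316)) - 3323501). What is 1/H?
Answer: -I*√247/25194 ≈ -0.00062381*I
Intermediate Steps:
H = 102*I*√247 (H = √((-1027603 + 1781316) - 3323501) = √(753713 - 3323501) = √(-2569788) = 102*I*√247 ≈ 1603.1*I)
1/H = 1/(102*I*√247) = -I*√247/25194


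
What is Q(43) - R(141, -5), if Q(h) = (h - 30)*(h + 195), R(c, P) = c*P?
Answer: 3799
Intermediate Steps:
R(c, P) = P*c
Q(h) = (-30 + h)*(195 + h)
Q(43) - R(141, -5) = (-5850 + 43² + 165*43) - (-5)*141 = (-5850 + 1849 + 7095) - 1*(-705) = 3094 + 705 = 3799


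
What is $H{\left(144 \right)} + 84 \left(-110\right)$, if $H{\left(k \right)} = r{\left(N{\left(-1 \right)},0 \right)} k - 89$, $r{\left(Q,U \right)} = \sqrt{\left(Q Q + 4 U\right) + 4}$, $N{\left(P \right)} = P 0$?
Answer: $-9041$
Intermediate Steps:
$N{\left(P \right)} = 0$
$r{\left(Q,U \right)} = \sqrt{4 + Q^{2} + 4 U}$ ($r{\left(Q,U \right)} = \sqrt{\left(Q^{2} + 4 U\right) + 4} = \sqrt{4 + Q^{2} + 4 U}$)
$H{\left(k \right)} = -89 + 2 k$ ($H{\left(k \right)} = \sqrt{4 + 0^{2} + 4 \cdot 0} k - 89 = \sqrt{4 + 0 + 0} k - 89 = \sqrt{4} k - 89 = 2 k - 89 = -89 + 2 k$)
$H{\left(144 \right)} + 84 \left(-110\right) = \left(-89 + 2 \cdot 144\right) + 84 \left(-110\right) = \left(-89 + 288\right) - 9240 = 199 - 9240 = -9041$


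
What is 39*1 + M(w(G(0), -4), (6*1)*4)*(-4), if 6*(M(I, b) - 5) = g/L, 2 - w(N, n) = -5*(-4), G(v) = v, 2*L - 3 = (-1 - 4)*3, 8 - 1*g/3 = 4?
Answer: 61/3 ≈ 20.333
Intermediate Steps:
g = 12 (g = 24 - 3*4 = 24 - 12 = 12)
L = -6 (L = 3/2 + ((-1 - 4)*3)/2 = 3/2 + (-5*3)/2 = 3/2 + (½)*(-15) = 3/2 - 15/2 = -6)
w(N, n) = -18 (w(N, n) = 2 - (-5)*(-4) = 2 - 1*20 = 2 - 20 = -18)
M(I, b) = 14/3 (M(I, b) = 5 + (12/(-6))/6 = 5 + (12*(-⅙))/6 = 5 + (⅙)*(-2) = 5 - ⅓ = 14/3)
39*1 + M(w(G(0), -4), (6*1)*4)*(-4) = 39*1 + (14/3)*(-4) = 39 - 56/3 = 61/3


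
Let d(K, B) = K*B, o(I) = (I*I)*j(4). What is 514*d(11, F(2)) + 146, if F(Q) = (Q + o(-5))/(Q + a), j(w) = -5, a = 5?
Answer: -694420/7 ≈ -99203.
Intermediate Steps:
o(I) = -5*I² (o(I) = (I*I)*(-5) = I²*(-5) = -5*I²)
F(Q) = (-125 + Q)/(5 + Q) (F(Q) = (Q - 5*(-5)²)/(Q + 5) = (Q - 5*25)/(5 + Q) = (Q - 125)/(5 + Q) = (-125 + Q)/(5 + Q))
d(K, B) = B*K
514*d(11, F(2)) + 146 = 514*(((-125 + 2)/(5 + 2))*11) + 146 = 514*((-123/7)*11) + 146 = 514*(((⅐)*(-123))*11) + 146 = 514*(-123/7*11) + 146 = 514*(-1353/7) + 146 = -695442/7 + 146 = -694420/7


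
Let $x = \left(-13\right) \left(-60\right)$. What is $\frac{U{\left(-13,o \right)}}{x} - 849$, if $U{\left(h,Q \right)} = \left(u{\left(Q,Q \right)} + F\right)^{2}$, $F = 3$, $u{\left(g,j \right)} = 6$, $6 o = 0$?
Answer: $- \frac{220713}{260} \approx -848.9$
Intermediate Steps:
$o = 0$ ($o = \frac{1}{6} \cdot 0 = 0$)
$x = 780$
$U{\left(h,Q \right)} = 81$ ($U{\left(h,Q \right)} = \left(6 + 3\right)^{2} = 9^{2} = 81$)
$\frac{U{\left(-13,o \right)}}{x} - 849 = \frac{81}{780} - 849 = 81 \cdot \frac{1}{780} - 849 = \frac{27}{260} - 849 = - \frac{220713}{260}$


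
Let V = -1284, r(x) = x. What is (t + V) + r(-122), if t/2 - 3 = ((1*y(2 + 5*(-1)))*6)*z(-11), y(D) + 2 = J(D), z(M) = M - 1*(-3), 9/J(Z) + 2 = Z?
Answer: -5176/5 ≈ -1035.2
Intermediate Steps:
J(Z) = 9/(-2 + Z)
z(M) = 3 + M (z(M) = M + 3 = 3 + M)
y(D) = -2 + 9/(-2 + D)
t = 1854/5 (t = 6 + 2*(((1*((13 - 2*(2 + 5*(-1)))/(-2 + (2 + 5*(-1)))))*6)*(3 - 11)) = 6 + 2*(((1*((13 - 2*(2 - 5))/(-2 + (2 - 5))))*6)*(-8)) = 6 + 2*(((1*((13 - 2*(-3))/(-2 - 3)))*6)*(-8)) = 6 + 2*(((1*((13 + 6)/(-5)))*6)*(-8)) = 6 + 2*(((1*(-⅕*19))*6)*(-8)) = 6 + 2*(((1*(-19/5))*6)*(-8)) = 6 + 2*(-19/5*6*(-8)) = 6 + 2*(-114/5*(-8)) = 6 + 2*(912/5) = 6 + 1824/5 = 1854/5 ≈ 370.80)
(t + V) + r(-122) = (1854/5 - 1284) - 122 = -4566/5 - 122 = -5176/5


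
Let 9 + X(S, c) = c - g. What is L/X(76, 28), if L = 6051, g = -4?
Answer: 6051/23 ≈ 263.09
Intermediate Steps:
X(S, c) = -5 + c (X(S, c) = -9 + (c - 1*(-4)) = -9 + (c + 4) = -9 + (4 + c) = -5 + c)
L/X(76, 28) = 6051/(-5 + 28) = 6051/23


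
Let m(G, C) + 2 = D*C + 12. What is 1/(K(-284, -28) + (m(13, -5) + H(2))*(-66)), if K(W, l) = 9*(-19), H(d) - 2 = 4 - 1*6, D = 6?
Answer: 1/1149 ≈ 0.00087032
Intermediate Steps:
m(G, C) = 10 + 6*C (m(G, C) = -2 + (6*C + 12) = -2 + (12 + 6*C) = 10 + 6*C)
H(d) = 0 (H(d) = 2 + (4 - 1*6) = 2 + (4 - 6) = 2 - 2 = 0)
K(W, l) = -171
1/(K(-284, -28) + (m(13, -5) + H(2))*(-66)) = 1/(-171 + ((10 + 6*(-5)) + 0)*(-66)) = 1/(-171 + ((10 - 30) + 0)*(-66)) = 1/(-171 + (-20 + 0)*(-66)) = 1/(-171 - 20*(-66)) = 1/(-171 + 1320) = 1/1149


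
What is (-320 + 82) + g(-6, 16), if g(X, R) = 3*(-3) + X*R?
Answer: -343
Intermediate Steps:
g(X, R) = -9 + R*X
(-320 + 82) + g(-6, 16) = (-320 + 82) + (-9 + 16*(-6)) = -238 + (-9 - 96) = -238 - 105 = -343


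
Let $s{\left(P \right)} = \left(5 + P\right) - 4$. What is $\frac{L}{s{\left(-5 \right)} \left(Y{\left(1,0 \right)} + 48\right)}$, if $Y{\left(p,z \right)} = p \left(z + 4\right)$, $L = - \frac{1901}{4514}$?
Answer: $\frac{1901}{938912} \approx 0.0020247$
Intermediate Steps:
$s{\left(P \right)} = 1 + P$
$L = - \frac{1901}{4514}$ ($L = \left(-1901\right) \frac{1}{4514} = - \frac{1901}{4514} \approx -0.42113$)
$Y{\left(p,z \right)} = p \left(4 + z\right)$
$\frac{L}{s{\left(-5 \right)} \left(Y{\left(1,0 \right)} + 48\right)} = - \frac{1901}{4514 \left(1 - 5\right) \left(1 \left(4 + 0\right) + 48\right)} = - \frac{1901}{4514 \left(- 4 \left(1 \cdot 4 + 48\right)\right)} = - \frac{1901}{4514 \left(- 4 \left(4 + 48\right)\right)} = - \frac{1901}{4514 \left(\left(-4\right) 52\right)} = - \frac{1901}{4514 \left(-208\right)} = \left(- \frac{1901}{4514}\right) \left(- \frac{1}{208}\right) = \frac{1901}{938912}$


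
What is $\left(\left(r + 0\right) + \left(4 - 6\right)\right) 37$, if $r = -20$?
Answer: $-814$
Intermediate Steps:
$\left(\left(r + 0\right) + \left(4 - 6\right)\right) 37 = \left(\left(-20 + 0\right) + \left(4 - 6\right)\right) 37 = \left(-20 + \left(4 - 6\right)\right) 37 = \left(-20 - 2\right) 37 = \left(-22\right) 37 = -814$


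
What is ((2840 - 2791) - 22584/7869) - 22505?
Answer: -58909616/2623 ≈ -22459.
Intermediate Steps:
((2840 - 2791) - 22584/7869) - 22505 = (49 - 22584*1/7869) - 22505 = (49 - 7528/2623) - 22505 = 120999/2623 - 22505 = -58909616/2623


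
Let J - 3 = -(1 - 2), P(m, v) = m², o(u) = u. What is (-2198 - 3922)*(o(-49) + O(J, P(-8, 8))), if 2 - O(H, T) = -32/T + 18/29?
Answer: 8362980/29 ≈ 2.8838e+5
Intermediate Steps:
J = 4 (J = 3 - (1 - 2) = 3 - 1*(-1) = 3 + 1 = 4)
O(H, T) = 40/29 + 32/T (O(H, T) = 2 - (-32/T + 18/29) = 2 - (18/29 - 32/T) = 2 + (-18/29 + 32/T) = 40/29 + 32/T)
(-2198 - 3922)*(o(-49) + O(J, P(-8, 8))) = (-2198 - 3922)*(-49 + (40/29 + 32/((-8)²))) = -6120*(-49 + (40/29 + 32/64)) = -6120*(-49 + (40/29 + 32*(1/64))) = -6120*(-49 + (40/29 + ½)) = -6120*(-49 + 109/58) = -6120*(-2733/58) = 8362980/29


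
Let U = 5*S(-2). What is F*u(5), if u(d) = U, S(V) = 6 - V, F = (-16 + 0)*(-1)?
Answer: 640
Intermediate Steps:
F = 16 (F = -16*(-1) = 16)
U = 40 (U = 5*(6 - 1*(-2)) = 5*(6 + 2) = 5*8 = 40)
u(d) = 40
F*u(5) = 16*40 = 640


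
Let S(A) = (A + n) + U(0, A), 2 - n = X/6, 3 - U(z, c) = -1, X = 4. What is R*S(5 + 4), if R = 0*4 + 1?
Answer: 43/3 ≈ 14.333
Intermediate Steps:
U(z, c) = 4 (U(z, c) = 3 - 1*(-1) = 3 + 1 = 4)
R = 1 (R = 0 + 1 = 1)
n = 4/3 (n = 2 - 4/6 = 2 - 1*⅔ = 2 - ⅔ = 4/3 ≈ 1.3333)
S(A) = 16/3 + A (S(A) = (A + 4/3) + 4 = (4/3 + A) + 4 = 16/3 + A)
R*S(5 + 4) = 1*(16/3 + (5 + 4)) = 1*(16/3 + 9) = 1*(43/3) = 43/3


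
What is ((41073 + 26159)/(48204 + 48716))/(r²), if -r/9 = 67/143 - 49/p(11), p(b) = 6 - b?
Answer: 214816745/2644887487383 ≈ 8.1220e-5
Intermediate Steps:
r = -66078/715 (r = -9*(67/143 - 49/(6 - 1*11)) = -9*(67*(1/143) - 49/(6 - 11)) = -9*(67/143 - 49/(-5)) = -9*(67/143 - 49*(-⅕)) = -9*(67/143 + 49/5) = -9*7342/715 = -66078/715 ≈ -92.417)
((41073 + 26159)/(48204 + 48716))/(r²) = ((41073 + 26159)/(48204 + 48716))/((-66078/715)²) = (67232/96920)/(4366302084/511225) = (67232*(1/96920))*(511225/4366302084) = (8404/12115)*(511225/4366302084) = 214816745/2644887487383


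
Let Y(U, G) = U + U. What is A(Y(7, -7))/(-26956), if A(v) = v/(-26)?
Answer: 7/350428 ≈ 1.9976e-5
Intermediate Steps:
Y(U, G) = 2*U
A(v) = -v/26 (A(v) = v*(-1/26) = -v/26)
A(Y(7, -7))/(-26956) = -7/13/(-26956) = -1/26*14*(-1/26956) = -7/13*(-1/26956) = 7/350428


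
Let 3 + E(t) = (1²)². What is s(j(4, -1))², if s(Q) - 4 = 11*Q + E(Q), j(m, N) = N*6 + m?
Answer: 400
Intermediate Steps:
j(m, N) = m + 6*N (j(m, N) = 6*N + m = m + 6*N)
E(t) = -2 (E(t) = -3 + (1²)² = -3 + 1² = -3 + 1 = -2)
s(Q) = 2 + 11*Q (s(Q) = 4 + (11*Q - 2) = 4 + (-2 + 11*Q) = 2 + 11*Q)
s(j(4, -1))² = (2 + 11*(4 + 6*(-1)))² = (2 + 11*(4 - 6))² = (2 + 11*(-2))² = (2 - 22)² = (-20)² = 400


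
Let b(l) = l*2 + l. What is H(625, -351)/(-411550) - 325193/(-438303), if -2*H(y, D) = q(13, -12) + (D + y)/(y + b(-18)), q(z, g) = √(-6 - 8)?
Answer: 76418805342161/102999035400150 + I*√14/823100 ≈ 0.74194 + 4.5458e-6*I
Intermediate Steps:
q(z, g) = I*√14 (q(z, g) = √(-14) = I*√14)
b(l) = 3*l (b(l) = 2*l + l = 3*l)
H(y, D) = -I*√14/2 - (D + y)/(2*(-54 + y)) (H(y, D) = -(I*√14 + (D + y)/(y + 3*(-18)))/2 = -(I*√14 + (D + y)/(y - 54))/2 = -(I*√14 + (D + y)/(-54 + y))/2 = -I*√14/2 - (D + y)/(2*(-54 + y)))
H(625, -351)/(-411550) - 325193/(-438303) = ((-1*(-351) - 1*625 + 54*I*√14 - 1*I*625*√14)/(2*(-54 + 625)))/(-411550) - 325193/(-438303) = ((½)*(351 - 625 + 54*I*√14 - 625*I*√14)/571)*(-1/411550) - 325193*(-1/438303) = ((½)*(1/571)*(-274 - 571*I*√14))*(-1/411550) + 325193/438303 = (-137/571 - I*√14/2)*(-1/411550) + 325193/438303 = (137/234995050 + I*√14/823100) + 325193/438303 = 76418805342161/102999035400150 + I*√14/823100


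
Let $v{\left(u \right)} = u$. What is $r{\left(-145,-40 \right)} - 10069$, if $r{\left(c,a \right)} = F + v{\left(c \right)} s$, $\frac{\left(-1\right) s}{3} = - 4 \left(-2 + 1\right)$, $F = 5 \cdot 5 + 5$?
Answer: $-8299$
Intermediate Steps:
$F = 30$ ($F = 25 + 5 = 30$)
$s = -12$ ($s = - 3 \left(- 4 \left(-2 + 1\right)\right) = - 3 \left(\left(-4\right) \left(-1\right)\right) = \left(-3\right) 4 = -12$)
$r{\left(c,a \right)} = 30 - 12 c$ ($r{\left(c,a \right)} = 30 + c \left(-12\right) = 30 - 12 c$)
$r{\left(-145,-40 \right)} - 10069 = \left(30 - -1740\right) - 10069 = \left(30 + 1740\right) - 10069 = 1770 - 10069 = -8299$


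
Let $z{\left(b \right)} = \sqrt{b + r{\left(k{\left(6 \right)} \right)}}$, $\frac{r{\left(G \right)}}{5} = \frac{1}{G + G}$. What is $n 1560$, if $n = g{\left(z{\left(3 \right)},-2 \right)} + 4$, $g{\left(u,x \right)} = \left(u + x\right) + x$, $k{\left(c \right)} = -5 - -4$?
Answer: $780 \sqrt{2} \approx 1103.1$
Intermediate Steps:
$k{\left(c \right)} = -1$ ($k{\left(c \right)} = -5 + 4 = -1$)
$r{\left(G \right)} = \frac{5}{2 G}$ ($r{\left(G \right)} = \frac{5}{G + G} = \frac{5}{2 G}$)
$z{\left(b \right)} = \sqrt{- \frac{5}{2} + b}$ ($z{\left(b \right)} = \sqrt{b + \frac{5}{2 \left(-1\right)}} = \sqrt{b + \frac{5}{2} \left(-1\right)} = \sqrt{b - \frac{5}{2}} = \sqrt{- \frac{5}{2} + b}$)
$g{\left(u,x \right)} = u + 2 x$
$n = \frac{\sqrt{2}}{2}$ ($n = \left(\frac{\sqrt{-10 + 4 \cdot 3}}{2} + 2 \left(-2\right)\right) + 4 = \left(\frac{\sqrt{-10 + 12}}{2} - 4\right) + 4 = \left(\frac{\sqrt{2}}{2} - 4\right) + 4 = \left(-4 + \frac{\sqrt{2}}{2}\right) + 4 = \frac{\sqrt{2}}{2} \approx 0.70711$)
$n 1560 = \frac{\sqrt{2}}{2} \cdot 1560 = 780 \sqrt{2}$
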